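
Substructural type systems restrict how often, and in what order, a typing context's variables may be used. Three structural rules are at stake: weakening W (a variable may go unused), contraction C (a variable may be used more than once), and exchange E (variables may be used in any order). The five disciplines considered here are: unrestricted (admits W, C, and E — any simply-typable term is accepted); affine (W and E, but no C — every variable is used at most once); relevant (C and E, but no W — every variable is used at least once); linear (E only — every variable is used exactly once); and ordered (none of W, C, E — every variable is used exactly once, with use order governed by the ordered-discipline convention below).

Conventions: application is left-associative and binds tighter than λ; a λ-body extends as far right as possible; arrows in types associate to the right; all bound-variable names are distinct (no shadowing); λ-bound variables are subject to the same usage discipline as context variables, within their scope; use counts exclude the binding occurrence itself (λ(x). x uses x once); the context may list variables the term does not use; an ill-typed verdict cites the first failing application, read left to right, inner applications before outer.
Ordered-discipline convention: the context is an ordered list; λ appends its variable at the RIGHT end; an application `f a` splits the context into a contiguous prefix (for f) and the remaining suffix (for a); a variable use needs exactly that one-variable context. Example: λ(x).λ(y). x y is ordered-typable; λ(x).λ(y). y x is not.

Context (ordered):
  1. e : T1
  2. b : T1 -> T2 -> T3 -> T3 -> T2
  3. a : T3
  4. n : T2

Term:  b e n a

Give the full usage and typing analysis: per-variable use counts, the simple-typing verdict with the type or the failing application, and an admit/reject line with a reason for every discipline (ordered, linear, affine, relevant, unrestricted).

use counts: e=1, b=1, a=1, n=1
order of uses: b, e, n, a
typing: the term checks, with type T3 -> T2
ordered ✗ (use order b, e, n, a needs exchange)
linear ✓ (e, b, a, n: one use apiece)
affine ✓ (e, b, a, n: no repeats, contraction unneeded)
relevant ✓ (e, b, a, n: all used, weakening unneeded)
unrestricted ✓ (simply typable at T3 -> T2; W, C, E all held)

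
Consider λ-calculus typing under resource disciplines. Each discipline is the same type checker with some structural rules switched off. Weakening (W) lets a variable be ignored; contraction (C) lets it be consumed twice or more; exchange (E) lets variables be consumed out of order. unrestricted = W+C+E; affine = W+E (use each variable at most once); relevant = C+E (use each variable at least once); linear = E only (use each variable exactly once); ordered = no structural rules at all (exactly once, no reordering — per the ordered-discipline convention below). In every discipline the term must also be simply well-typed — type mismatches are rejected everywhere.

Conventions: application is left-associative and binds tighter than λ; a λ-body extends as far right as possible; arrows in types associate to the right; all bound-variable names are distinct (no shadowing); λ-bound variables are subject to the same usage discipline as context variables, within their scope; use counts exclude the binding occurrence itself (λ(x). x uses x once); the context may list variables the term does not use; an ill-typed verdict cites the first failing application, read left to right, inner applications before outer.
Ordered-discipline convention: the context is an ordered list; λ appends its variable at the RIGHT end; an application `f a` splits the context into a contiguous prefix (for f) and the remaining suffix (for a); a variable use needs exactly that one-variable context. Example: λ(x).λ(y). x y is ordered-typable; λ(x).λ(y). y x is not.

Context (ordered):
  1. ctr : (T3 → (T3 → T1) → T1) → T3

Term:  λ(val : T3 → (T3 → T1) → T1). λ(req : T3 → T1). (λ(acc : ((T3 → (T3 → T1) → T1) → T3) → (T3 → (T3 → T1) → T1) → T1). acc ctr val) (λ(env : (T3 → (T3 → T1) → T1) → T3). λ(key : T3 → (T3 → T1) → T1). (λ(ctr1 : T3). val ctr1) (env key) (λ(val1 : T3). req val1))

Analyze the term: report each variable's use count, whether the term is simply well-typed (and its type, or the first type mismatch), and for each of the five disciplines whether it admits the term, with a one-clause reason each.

usage: ctr: 1; val (λ-bound): 2; req (λ-bound): 1; acc (λ-bound): 1; env (λ-bound): 1; key (λ-bound): 1; ctr1 (λ-bound): 1; val1 (λ-bound): 1
use order (left to right): acc, ctr, val, val, ctr1, env, key, req, val1
typing: well-typed — term : (T3 → (T3 → T1) → T1) → (T3 → T1) → T1
ordered ✗ (uses contraction: val ×2)
linear ✗ (uses contraction: val ×2)
affine ✗ (uses contraction: val ×2)
relevant ✓ (ctr, val, req, acc, env, key, ctr1, val1: all used, weakening unneeded)
unrestricted ✓ (type-checks ((T3 → (T3 → T1) → T1) → (T3 → T1) → T1) and nothing is barred)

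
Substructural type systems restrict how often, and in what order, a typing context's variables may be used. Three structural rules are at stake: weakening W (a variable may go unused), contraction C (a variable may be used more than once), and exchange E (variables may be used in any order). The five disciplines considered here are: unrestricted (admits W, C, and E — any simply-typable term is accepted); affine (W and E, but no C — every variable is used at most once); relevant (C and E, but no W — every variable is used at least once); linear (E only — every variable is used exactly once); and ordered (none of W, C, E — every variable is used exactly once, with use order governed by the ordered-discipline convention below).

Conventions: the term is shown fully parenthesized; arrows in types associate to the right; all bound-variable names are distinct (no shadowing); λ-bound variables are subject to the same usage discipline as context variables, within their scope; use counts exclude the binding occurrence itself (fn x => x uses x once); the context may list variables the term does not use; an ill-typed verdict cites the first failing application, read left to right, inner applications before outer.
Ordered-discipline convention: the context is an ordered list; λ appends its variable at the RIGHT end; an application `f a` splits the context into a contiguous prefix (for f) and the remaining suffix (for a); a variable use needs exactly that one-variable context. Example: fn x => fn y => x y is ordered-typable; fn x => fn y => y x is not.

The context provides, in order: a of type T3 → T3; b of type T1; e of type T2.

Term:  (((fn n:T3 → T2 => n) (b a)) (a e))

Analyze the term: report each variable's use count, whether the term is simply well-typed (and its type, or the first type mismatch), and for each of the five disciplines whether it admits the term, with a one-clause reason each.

usage: a ×2; b ×1; e ×1; n (λ-bound) ×1
uses in reading order: n, b, a, a, e
typing: ill-typed: non-arrow in function slot: T1
ordered: ✗ — fails simple typing
linear: ✗ — a type mismatch blocks all five
affine: ✗ — the type mismatch rejects it
relevant: ✗ — not simply typable
unrestricted: ✗ — fails simple typing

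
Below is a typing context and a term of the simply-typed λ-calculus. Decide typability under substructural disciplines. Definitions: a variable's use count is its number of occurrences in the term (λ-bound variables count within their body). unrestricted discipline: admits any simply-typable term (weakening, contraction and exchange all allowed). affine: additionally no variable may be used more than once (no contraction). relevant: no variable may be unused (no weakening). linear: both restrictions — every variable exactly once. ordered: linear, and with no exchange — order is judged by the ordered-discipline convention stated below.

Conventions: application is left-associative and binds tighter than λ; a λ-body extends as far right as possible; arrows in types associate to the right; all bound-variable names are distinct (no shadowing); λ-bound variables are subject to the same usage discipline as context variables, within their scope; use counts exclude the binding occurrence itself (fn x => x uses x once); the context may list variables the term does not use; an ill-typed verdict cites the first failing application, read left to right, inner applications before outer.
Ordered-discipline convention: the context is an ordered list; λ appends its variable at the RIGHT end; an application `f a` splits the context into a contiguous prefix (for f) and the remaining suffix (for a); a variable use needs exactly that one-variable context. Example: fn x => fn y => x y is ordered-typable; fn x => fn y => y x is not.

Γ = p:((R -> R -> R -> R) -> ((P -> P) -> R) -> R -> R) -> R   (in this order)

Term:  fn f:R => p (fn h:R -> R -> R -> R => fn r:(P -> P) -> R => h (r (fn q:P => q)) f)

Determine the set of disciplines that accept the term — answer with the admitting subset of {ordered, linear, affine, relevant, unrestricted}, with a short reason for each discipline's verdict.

admitted in: linear, affine, relevant, unrestricted
usage: p: 1×, f (λ-bound): 1×, h (λ-bound): 1×, r (λ-bound): 1×, q (λ-bound): 1×
left-to-right use order: p, h, r, q, f
typing: the term checks, with type R -> R
ordered: ✗, needs exchange: uses follow p, h, r, q, f
linear: ✓, p, f, h, r, q: one use apiece
affine: ✓, at most one use each (p, f, h, r, q)
relevant: ✓, every one of p, f, h, r, q appears
unrestricted: ✓, well-typed at R -> R; no restrictions here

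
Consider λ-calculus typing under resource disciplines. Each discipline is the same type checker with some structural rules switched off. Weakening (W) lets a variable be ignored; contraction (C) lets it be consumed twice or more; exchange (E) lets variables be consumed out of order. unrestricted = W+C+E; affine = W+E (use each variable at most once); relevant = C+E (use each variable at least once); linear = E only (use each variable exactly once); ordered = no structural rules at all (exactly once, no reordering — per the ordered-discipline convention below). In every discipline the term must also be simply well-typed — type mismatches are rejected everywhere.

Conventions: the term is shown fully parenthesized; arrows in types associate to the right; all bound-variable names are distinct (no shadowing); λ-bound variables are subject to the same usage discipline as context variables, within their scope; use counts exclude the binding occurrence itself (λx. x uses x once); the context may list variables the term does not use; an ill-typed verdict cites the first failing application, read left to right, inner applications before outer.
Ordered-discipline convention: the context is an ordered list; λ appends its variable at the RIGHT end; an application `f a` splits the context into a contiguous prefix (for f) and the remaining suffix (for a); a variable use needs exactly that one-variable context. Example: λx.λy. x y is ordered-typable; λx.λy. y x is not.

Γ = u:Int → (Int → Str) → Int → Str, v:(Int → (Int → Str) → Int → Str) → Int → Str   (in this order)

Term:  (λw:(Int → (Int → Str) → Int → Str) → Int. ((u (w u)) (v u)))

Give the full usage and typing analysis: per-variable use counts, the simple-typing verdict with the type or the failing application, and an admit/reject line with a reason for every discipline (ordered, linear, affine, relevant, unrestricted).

counts: u: 3, v: 1, w (λ-bound): 1
use order (left to right): u, w, u, v, u
typing: the term checks, with type ((Int → (Int → Str) → Int → Str) → Int) → Int → Str
ordered: ✗, uses contraction: u ×3
linear: ✗, uses contraction: u ×3
affine: ✗, uses contraction: u ×3
relevant: ✓, none of u, v, w goes unused
unrestricted: ✓, well-typed at ((Int → (Int → Str) → Int → Str) → Int) → Int → Str; no restrictions here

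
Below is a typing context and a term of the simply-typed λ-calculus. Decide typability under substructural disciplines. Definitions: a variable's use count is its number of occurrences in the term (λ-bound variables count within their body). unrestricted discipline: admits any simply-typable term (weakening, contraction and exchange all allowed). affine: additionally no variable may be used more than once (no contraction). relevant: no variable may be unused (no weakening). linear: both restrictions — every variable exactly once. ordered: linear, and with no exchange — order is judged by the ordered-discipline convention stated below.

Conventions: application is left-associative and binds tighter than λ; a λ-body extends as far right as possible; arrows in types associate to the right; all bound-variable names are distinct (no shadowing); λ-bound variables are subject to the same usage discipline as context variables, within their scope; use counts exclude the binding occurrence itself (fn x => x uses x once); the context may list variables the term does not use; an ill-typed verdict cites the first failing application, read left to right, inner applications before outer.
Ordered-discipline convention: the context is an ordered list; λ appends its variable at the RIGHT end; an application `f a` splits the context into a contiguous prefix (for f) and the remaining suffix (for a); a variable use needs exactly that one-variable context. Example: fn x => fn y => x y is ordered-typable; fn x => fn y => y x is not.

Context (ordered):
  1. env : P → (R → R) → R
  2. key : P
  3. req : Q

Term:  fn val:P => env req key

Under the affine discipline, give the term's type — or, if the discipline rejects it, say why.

not well-typed under affine — a type mismatch blocks all five
variable uses: env ×1, key ×1, req ×1, val [bound] ×0
left-to-right use order: env, req, key
typing: ill-typed: argument of type Q where P is required
per-discipline verdicts: ordered ✗ | linear ✗ | affine ✗ | relevant ✗ | unrestricted ✗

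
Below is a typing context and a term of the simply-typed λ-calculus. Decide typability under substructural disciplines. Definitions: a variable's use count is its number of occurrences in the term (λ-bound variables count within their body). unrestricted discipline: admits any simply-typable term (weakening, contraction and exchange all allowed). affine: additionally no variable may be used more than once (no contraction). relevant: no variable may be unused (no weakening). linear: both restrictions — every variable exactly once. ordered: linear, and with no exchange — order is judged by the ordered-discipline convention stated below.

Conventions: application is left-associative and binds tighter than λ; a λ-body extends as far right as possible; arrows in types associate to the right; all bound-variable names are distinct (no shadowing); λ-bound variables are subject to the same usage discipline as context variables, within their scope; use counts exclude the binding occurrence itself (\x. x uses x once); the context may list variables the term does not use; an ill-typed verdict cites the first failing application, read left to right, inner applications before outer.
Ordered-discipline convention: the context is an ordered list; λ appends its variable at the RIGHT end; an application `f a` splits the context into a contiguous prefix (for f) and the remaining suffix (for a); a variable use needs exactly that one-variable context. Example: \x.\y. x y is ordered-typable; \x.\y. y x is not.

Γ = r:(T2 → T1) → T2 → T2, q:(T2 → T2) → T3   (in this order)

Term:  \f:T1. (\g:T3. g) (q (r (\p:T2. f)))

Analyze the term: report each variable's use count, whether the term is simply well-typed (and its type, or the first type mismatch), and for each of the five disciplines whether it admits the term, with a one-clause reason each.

counts: r: 1×; q: 1×; f [bound]: 1×; g [bound]: 1×; p [bound]: 0×
left-to-right use order: g, q, r, f
typing: the term checks, with type T1 → T3
ordered: ✗ — p left unused
linear: ✗ — p left unused
affine: ✓ — no duplicate uses among r, q, f, g, p
relevant: ✗ — p left unused
unrestricted: ✓ — simply typable at T1 → T3; W, C, E all held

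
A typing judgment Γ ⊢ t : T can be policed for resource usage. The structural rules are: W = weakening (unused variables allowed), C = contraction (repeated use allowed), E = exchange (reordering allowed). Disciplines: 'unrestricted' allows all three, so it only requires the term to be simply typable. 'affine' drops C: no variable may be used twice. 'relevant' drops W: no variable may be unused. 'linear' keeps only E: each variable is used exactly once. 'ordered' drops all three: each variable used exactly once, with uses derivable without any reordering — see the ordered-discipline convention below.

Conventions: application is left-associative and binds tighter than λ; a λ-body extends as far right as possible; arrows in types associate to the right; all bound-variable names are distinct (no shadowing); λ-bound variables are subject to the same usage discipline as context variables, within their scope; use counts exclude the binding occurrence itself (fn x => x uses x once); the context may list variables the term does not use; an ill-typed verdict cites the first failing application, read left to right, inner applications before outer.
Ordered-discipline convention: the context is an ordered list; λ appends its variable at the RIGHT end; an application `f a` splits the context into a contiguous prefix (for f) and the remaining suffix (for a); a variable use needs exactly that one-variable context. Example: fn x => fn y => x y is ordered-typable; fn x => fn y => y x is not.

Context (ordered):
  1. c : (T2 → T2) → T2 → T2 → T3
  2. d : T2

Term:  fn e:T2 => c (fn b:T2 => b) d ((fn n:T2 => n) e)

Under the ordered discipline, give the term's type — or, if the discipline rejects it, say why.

term : T2 → T3
variable uses: c: 1; d: 1; e (bound): 1; b (bound): 1; n (bound): 1
left-to-right use order: c, b, d, n, e
typing: the term checks, with type T2 → T3
per-discipline verdicts: ordered ✓ | linear ✓ | affine ✓ | relevant ✓ | unrestricted ✓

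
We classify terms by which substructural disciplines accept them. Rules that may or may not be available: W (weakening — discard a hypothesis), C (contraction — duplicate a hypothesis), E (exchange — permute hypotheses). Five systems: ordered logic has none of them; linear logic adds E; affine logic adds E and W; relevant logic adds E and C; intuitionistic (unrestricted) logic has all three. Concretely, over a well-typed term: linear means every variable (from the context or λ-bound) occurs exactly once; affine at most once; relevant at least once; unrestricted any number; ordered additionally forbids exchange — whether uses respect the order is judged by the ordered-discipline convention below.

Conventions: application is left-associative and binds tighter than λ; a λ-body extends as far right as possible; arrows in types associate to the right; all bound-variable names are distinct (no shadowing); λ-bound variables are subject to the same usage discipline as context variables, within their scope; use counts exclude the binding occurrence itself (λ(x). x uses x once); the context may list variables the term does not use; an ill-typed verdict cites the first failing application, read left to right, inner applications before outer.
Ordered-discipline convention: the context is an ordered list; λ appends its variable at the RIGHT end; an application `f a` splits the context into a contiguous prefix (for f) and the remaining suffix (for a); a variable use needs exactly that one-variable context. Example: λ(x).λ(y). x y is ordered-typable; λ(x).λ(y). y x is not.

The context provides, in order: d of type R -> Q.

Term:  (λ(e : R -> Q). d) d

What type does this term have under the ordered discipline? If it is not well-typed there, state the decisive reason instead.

not well-typed under ordered — uses contraction: d ×2; needs weakening: e unused
counts: d: 2×; e (bound): 0×
use order (left to right): d, d
typing: the term checks, with type R -> Q
summary: ordered ✗ · linear ✗ · affine ✗ · relevant ✗ · unrestricted ✓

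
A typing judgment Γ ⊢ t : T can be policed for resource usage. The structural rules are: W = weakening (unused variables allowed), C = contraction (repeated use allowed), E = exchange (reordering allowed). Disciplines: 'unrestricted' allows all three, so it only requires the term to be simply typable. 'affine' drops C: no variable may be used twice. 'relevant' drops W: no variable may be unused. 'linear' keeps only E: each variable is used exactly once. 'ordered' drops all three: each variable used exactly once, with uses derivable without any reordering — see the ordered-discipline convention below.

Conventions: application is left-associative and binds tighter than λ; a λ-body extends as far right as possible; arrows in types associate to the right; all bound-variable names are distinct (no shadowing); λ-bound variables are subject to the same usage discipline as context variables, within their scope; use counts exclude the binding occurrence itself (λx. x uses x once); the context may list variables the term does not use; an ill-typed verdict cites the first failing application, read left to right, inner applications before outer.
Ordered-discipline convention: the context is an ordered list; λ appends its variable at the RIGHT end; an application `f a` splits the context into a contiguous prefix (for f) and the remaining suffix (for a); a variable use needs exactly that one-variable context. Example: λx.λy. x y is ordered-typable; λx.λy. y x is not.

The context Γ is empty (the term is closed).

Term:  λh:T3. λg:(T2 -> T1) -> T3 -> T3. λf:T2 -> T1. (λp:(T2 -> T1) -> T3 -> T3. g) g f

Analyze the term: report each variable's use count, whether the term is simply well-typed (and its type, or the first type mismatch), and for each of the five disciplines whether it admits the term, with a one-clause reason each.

variable uses: h [bound]: 0×; g [bound]: 2×; f [bound]: 1×; p [bound]: 0×
use order (left to right): g, g, f
typing: the term checks, with type T3 -> ((T2 -> T1) -> T3 -> T3) -> (T2 -> T1) -> T3 -> T3
ordered: ✗ — needs contraction — g ×2; needs weakening: h, p unused
linear: ✗ — needs contraction — g ×2; needs weakening: h, p unused
affine: ✗ — needs contraction — g ×2
relevant: ✗ — needs weakening: h, p unused
unrestricted: ✓ — type-checks (T3 -> ((T2 -> T1) -> T3 -> T3) -> (T2 -> T1) -> T3 -> T3) and nothing is barred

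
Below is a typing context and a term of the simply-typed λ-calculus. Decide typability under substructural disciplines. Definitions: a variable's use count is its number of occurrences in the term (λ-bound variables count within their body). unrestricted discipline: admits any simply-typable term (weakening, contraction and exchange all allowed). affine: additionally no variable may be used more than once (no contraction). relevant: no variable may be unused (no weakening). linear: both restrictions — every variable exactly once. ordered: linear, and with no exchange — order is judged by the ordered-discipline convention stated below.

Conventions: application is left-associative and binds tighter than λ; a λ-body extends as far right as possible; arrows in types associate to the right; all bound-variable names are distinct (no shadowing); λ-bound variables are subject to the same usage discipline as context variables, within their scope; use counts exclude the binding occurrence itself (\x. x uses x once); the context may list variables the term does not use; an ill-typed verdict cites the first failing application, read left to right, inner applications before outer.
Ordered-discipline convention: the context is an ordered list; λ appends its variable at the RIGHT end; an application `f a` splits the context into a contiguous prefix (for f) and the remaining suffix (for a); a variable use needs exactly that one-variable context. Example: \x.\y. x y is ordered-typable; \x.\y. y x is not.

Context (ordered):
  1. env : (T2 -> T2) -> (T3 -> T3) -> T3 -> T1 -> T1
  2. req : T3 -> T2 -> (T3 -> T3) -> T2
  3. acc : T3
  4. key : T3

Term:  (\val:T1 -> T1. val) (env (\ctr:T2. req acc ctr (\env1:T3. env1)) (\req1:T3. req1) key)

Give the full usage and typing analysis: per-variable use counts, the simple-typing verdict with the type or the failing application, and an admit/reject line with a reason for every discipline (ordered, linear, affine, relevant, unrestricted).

variable uses: env: 1, req: 1, acc: 1, key: 1, val (λ-bound): 1, ctr (λ-bound): 1, env1 (λ-bound): 1, req1 (λ-bound): 1
left-to-right use order: val, env, req, acc, ctr, env1, req1, key
typing: the term checks, with type T1 -> T1
ordered: ✓ — env, req, acc, key, val, ctr, env1, req1 once each; derivable with no W/C/E
linear: ✓ — exactly-once usage across env, req, acc, key, val, ctr, env1, req1
affine: ✓ — env, req, acc, key, val, ctr, env1, req1: no repeats, contraction unneeded
relevant: ✓ — at least one use each (env, req, acc, key, val, ctr, env1, req1)
unrestricted: ✓ — type-checks (T1 -> T1) and nothing is barred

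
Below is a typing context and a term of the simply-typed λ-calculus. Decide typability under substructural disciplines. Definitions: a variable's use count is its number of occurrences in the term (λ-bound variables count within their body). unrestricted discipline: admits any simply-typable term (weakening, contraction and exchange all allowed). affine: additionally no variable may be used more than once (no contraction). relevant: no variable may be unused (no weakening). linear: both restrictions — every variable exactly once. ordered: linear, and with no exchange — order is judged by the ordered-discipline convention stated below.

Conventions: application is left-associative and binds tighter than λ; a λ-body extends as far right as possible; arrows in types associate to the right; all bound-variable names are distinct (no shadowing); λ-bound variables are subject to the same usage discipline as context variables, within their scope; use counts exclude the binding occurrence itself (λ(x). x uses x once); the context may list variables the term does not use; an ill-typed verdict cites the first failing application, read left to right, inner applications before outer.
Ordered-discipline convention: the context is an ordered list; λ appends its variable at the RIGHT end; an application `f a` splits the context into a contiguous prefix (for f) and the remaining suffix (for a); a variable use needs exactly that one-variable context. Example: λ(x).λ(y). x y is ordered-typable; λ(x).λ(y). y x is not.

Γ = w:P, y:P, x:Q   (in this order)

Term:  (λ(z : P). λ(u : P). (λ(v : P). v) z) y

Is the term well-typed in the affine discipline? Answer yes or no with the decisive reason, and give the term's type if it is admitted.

yes — w, y, x, z, u, v: no repeats, contraction unneeded; term : P → P
use counts: w=0, y=1, x=0, z (λ-bound)=1, u (λ-bound)=0, v (λ-bound)=1
order of uses: v, z, y
typing: well-typed — term : P → P
per-discipline verdicts: ordered ✗ · linear ✗ · affine ✓ · relevant ✗ · unrestricted ✓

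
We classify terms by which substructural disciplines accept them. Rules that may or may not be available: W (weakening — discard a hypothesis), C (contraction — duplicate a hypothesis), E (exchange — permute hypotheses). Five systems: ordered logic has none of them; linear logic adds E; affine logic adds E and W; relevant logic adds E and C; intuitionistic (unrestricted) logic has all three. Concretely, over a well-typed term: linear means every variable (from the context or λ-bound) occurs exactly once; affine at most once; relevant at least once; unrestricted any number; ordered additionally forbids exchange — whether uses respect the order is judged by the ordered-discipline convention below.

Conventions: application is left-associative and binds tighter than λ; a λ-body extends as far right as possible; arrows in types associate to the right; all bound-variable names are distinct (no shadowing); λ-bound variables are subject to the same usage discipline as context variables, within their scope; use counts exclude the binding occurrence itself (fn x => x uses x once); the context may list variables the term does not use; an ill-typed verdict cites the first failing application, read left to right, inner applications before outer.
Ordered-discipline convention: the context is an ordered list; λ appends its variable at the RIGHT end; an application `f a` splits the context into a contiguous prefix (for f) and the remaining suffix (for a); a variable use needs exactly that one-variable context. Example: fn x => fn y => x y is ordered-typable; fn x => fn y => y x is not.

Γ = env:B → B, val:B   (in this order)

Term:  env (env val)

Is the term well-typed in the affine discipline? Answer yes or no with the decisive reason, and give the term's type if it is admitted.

no — env ×2 used more than once (contraction)
use counts: env: 2; val: 1
left-to-right use order: env, env, val
typing: well-typed at B
summary: ordered ✗; linear ✗; affine ✗; relevant ✓; unrestricted ✓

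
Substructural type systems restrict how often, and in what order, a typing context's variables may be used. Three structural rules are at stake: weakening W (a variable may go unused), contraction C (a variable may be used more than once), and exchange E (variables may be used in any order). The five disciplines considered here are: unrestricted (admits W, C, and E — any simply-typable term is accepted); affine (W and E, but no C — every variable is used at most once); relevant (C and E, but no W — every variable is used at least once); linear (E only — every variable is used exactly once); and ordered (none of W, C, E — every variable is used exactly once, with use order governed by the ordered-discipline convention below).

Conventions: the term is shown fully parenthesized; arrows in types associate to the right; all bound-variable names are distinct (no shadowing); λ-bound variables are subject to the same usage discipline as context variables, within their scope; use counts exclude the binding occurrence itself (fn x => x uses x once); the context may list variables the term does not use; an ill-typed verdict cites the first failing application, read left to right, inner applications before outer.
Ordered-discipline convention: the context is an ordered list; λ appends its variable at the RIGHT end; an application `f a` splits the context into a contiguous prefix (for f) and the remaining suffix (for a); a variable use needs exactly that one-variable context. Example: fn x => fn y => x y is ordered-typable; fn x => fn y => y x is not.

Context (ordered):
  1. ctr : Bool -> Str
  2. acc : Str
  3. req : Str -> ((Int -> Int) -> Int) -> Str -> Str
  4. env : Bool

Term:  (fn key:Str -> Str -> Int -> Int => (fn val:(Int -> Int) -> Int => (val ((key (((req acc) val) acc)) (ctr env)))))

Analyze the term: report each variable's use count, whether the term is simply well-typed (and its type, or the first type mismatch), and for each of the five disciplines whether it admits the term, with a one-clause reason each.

use counts: ctr: 1×, acc: 2×, req: 1×, env: 1×, key (λ-bound): 1×, val (λ-bound): 2×
left-to-right use order: val, key, req, acc, val, acc, ctr, env
typing: well-typed — term : (Str -> Str -> Int -> Int) -> ((Int -> Int) -> Int) -> Int
ordered ✗ (needs contraction — acc ×2, val ×2)
linear ✗ (needs contraction — acc ×2, val ×2)
affine ✗ (needs contraction — acc ×2, val ×2)
relevant ✓ (none of ctr, acc, req, env, key, val goes unused)
unrestricted ✓ (typability at (Str -> Str -> Int -> Int) -> ((Int -> Int) -> Int) -> Int is all that's needed)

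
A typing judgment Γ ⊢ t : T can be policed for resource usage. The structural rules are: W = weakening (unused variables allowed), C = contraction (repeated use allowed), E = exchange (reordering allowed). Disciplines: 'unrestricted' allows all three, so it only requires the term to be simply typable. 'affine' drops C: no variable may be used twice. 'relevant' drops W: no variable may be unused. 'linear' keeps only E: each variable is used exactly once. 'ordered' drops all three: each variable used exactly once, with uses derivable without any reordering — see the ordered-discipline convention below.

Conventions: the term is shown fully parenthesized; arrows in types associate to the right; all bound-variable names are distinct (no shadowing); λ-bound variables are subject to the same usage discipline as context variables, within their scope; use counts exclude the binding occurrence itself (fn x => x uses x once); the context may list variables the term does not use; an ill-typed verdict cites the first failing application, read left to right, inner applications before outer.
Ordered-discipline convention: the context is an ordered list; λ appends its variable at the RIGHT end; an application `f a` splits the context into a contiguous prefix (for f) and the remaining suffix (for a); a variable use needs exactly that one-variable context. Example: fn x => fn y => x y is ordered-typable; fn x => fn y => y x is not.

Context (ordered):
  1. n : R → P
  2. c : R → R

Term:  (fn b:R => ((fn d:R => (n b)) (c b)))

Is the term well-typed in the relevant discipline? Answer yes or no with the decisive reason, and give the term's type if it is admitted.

no — d left unused
counts: n=1, c=1, b (λ-bound)=2, d (λ-bound)=0
use order (left to right): n, b, c, b
typing: the term checks, with type R → P
per-discipline verdicts: ordered ✗; linear ✗; affine ✗; relevant ✗; unrestricted ✓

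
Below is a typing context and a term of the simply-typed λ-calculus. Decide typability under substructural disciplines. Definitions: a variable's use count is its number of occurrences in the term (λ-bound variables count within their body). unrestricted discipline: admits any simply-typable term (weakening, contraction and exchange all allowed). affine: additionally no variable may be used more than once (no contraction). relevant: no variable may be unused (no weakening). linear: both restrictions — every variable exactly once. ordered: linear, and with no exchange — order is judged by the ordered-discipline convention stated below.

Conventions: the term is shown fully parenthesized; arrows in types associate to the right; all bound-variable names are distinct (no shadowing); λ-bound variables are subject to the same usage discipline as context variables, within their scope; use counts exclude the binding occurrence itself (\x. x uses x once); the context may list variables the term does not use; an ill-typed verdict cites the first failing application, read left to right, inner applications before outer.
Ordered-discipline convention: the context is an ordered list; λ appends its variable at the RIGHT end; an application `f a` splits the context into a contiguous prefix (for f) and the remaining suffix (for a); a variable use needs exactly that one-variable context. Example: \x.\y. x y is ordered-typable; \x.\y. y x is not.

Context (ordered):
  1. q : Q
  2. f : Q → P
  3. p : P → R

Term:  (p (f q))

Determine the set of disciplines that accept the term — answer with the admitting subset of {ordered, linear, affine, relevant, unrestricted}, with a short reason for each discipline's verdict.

admitted in: linear, affine, relevant, unrestricted
counts: q: 1×; f: 1×; p: 1×
left-to-right use order: p, f, q
typing: well-typed — term : R
ordered: ✗, no ordered split (uses run p, f, q)
linear: ✓, each of q, f, p used exactly once
affine: ✓, q, f, p: no repeats, contraction unneeded
relevant: ✓, at least one use each (q, f, p)
unrestricted: ✓, simply typable at R; W, C, E all held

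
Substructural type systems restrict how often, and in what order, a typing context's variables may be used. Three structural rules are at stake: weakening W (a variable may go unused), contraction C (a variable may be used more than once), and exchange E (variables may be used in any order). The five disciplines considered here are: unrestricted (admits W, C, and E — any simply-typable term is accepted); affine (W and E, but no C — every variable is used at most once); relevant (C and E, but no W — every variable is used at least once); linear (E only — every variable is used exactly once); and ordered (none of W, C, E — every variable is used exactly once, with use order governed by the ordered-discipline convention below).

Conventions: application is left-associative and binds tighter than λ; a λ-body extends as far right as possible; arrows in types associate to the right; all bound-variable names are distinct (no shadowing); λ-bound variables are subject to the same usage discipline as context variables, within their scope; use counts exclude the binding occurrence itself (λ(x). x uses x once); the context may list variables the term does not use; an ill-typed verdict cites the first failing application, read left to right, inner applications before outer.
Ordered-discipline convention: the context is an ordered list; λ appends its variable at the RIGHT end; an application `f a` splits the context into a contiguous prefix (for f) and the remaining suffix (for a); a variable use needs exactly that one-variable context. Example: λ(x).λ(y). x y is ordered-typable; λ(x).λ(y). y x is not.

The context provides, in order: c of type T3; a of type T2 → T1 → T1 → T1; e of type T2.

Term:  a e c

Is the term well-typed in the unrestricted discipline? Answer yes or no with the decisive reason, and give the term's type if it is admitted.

no — a type mismatch blocks all five
variable uses: c: 1, a: 1, e: 1
uses in reading order: a, e, c
typing: ill-typed: argument of type T3 where T1 is required
summary: ordered ✗, linear ✗, affine ✗, relevant ✗, unrestricted ✗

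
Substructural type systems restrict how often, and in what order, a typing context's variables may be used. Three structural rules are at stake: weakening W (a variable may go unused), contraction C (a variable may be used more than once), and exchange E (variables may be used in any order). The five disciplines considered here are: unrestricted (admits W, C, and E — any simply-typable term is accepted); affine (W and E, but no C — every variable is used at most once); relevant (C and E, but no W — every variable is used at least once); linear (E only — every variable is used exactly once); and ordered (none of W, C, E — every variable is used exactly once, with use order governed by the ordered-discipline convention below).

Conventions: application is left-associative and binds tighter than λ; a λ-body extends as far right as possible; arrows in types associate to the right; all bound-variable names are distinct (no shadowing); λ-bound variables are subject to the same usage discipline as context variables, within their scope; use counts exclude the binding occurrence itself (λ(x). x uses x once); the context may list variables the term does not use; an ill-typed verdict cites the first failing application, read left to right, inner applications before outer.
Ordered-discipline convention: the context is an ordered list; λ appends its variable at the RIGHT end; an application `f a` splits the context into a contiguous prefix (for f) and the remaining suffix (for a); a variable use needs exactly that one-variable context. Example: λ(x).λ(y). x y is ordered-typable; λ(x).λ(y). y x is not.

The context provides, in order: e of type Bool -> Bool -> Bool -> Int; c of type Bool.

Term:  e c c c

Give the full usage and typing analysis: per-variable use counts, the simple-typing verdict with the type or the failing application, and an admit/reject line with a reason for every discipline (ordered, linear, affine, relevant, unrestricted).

usage: e: 1×; c: 3×
uses in reading order: e, c, c, c
typing: the term checks, with type Int
ordered: ✗ — c ×3 used more than once (contraction)
linear: ✗ — c ×3 used more than once (contraction)
affine: ✗ — c ×3 used more than once (contraction)
relevant: ✓ — every one of e, c appears
unrestricted: ✓ — simply typable at Int; W, C, E all held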